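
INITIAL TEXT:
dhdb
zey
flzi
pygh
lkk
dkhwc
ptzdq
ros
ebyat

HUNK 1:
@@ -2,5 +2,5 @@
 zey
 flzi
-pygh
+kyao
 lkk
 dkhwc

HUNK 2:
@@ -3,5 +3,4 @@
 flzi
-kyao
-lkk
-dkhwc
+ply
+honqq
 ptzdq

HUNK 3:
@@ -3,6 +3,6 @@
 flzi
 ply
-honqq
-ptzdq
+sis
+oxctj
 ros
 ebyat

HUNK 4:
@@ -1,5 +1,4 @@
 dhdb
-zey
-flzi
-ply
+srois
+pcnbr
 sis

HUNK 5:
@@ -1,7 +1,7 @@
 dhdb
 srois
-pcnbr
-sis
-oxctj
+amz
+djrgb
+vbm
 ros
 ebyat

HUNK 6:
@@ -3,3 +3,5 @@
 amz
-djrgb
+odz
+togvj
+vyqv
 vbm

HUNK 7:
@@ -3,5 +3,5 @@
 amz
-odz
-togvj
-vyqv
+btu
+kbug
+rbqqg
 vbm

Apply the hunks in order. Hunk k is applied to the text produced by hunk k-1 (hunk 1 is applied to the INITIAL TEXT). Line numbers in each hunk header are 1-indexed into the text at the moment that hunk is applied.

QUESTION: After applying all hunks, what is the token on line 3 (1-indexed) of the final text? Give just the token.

Answer: amz

Derivation:
Hunk 1: at line 2 remove [pygh] add [kyao] -> 9 lines: dhdb zey flzi kyao lkk dkhwc ptzdq ros ebyat
Hunk 2: at line 3 remove [kyao,lkk,dkhwc] add [ply,honqq] -> 8 lines: dhdb zey flzi ply honqq ptzdq ros ebyat
Hunk 3: at line 3 remove [honqq,ptzdq] add [sis,oxctj] -> 8 lines: dhdb zey flzi ply sis oxctj ros ebyat
Hunk 4: at line 1 remove [zey,flzi,ply] add [srois,pcnbr] -> 7 lines: dhdb srois pcnbr sis oxctj ros ebyat
Hunk 5: at line 1 remove [pcnbr,sis,oxctj] add [amz,djrgb,vbm] -> 7 lines: dhdb srois amz djrgb vbm ros ebyat
Hunk 6: at line 3 remove [djrgb] add [odz,togvj,vyqv] -> 9 lines: dhdb srois amz odz togvj vyqv vbm ros ebyat
Hunk 7: at line 3 remove [odz,togvj,vyqv] add [btu,kbug,rbqqg] -> 9 lines: dhdb srois amz btu kbug rbqqg vbm ros ebyat
Final line 3: amz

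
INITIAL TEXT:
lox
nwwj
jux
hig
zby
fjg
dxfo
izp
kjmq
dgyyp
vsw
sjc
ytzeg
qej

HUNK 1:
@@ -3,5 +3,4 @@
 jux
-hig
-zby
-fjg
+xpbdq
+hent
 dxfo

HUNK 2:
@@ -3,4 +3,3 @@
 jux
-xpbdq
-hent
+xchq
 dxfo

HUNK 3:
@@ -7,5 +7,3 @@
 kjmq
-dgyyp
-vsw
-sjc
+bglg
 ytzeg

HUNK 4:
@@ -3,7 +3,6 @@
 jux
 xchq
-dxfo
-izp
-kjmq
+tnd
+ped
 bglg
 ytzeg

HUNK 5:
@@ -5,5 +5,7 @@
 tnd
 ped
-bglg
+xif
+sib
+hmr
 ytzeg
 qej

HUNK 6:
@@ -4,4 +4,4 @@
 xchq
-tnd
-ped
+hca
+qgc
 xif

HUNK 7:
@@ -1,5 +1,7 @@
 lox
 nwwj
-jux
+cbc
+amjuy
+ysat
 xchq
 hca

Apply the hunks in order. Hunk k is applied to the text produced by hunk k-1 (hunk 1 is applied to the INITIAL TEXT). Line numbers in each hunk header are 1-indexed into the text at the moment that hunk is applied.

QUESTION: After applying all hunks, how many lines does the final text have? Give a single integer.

Answer: 13

Derivation:
Hunk 1: at line 3 remove [hig,zby,fjg] add [xpbdq,hent] -> 13 lines: lox nwwj jux xpbdq hent dxfo izp kjmq dgyyp vsw sjc ytzeg qej
Hunk 2: at line 3 remove [xpbdq,hent] add [xchq] -> 12 lines: lox nwwj jux xchq dxfo izp kjmq dgyyp vsw sjc ytzeg qej
Hunk 3: at line 7 remove [dgyyp,vsw,sjc] add [bglg] -> 10 lines: lox nwwj jux xchq dxfo izp kjmq bglg ytzeg qej
Hunk 4: at line 3 remove [dxfo,izp,kjmq] add [tnd,ped] -> 9 lines: lox nwwj jux xchq tnd ped bglg ytzeg qej
Hunk 5: at line 5 remove [bglg] add [xif,sib,hmr] -> 11 lines: lox nwwj jux xchq tnd ped xif sib hmr ytzeg qej
Hunk 6: at line 4 remove [tnd,ped] add [hca,qgc] -> 11 lines: lox nwwj jux xchq hca qgc xif sib hmr ytzeg qej
Hunk 7: at line 1 remove [jux] add [cbc,amjuy,ysat] -> 13 lines: lox nwwj cbc amjuy ysat xchq hca qgc xif sib hmr ytzeg qej
Final line count: 13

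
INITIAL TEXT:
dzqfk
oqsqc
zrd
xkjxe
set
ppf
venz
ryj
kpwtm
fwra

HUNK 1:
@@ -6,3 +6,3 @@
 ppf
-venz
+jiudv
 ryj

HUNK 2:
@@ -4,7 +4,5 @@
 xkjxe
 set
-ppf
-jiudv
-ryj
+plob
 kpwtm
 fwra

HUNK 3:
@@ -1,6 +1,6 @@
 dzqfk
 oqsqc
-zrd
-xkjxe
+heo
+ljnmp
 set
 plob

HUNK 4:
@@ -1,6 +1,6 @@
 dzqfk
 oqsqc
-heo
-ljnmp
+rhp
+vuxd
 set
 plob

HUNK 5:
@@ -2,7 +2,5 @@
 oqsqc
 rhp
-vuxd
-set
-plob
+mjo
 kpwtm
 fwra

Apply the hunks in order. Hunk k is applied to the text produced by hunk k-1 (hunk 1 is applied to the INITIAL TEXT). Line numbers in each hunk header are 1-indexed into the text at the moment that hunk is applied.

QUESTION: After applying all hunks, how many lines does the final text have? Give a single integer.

Answer: 6

Derivation:
Hunk 1: at line 6 remove [venz] add [jiudv] -> 10 lines: dzqfk oqsqc zrd xkjxe set ppf jiudv ryj kpwtm fwra
Hunk 2: at line 4 remove [ppf,jiudv,ryj] add [plob] -> 8 lines: dzqfk oqsqc zrd xkjxe set plob kpwtm fwra
Hunk 3: at line 1 remove [zrd,xkjxe] add [heo,ljnmp] -> 8 lines: dzqfk oqsqc heo ljnmp set plob kpwtm fwra
Hunk 4: at line 1 remove [heo,ljnmp] add [rhp,vuxd] -> 8 lines: dzqfk oqsqc rhp vuxd set plob kpwtm fwra
Hunk 5: at line 2 remove [vuxd,set,plob] add [mjo] -> 6 lines: dzqfk oqsqc rhp mjo kpwtm fwra
Final line count: 6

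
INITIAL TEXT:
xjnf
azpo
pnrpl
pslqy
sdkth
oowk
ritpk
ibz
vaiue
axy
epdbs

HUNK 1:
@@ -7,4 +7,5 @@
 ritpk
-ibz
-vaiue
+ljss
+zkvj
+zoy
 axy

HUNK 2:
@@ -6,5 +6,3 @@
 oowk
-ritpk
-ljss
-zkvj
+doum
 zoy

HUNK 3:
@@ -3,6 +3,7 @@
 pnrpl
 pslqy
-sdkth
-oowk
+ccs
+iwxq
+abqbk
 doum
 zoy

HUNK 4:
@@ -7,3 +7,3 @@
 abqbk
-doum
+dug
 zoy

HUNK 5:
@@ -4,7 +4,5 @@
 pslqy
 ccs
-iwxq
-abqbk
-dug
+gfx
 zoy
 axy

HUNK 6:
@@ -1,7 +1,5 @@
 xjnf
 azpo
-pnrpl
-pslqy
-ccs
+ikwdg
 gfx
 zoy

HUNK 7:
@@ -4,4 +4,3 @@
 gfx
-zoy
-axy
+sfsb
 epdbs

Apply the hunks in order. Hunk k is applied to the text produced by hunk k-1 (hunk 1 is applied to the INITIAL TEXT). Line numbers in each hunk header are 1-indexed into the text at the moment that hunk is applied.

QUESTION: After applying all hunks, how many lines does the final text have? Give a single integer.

Answer: 6

Derivation:
Hunk 1: at line 7 remove [ibz,vaiue] add [ljss,zkvj,zoy] -> 12 lines: xjnf azpo pnrpl pslqy sdkth oowk ritpk ljss zkvj zoy axy epdbs
Hunk 2: at line 6 remove [ritpk,ljss,zkvj] add [doum] -> 10 lines: xjnf azpo pnrpl pslqy sdkth oowk doum zoy axy epdbs
Hunk 3: at line 3 remove [sdkth,oowk] add [ccs,iwxq,abqbk] -> 11 lines: xjnf azpo pnrpl pslqy ccs iwxq abqbk doum zoy axy epdbs
Hunk 4: at line 7 remove [doum] add [dug] -> 11 lines: xjnf azpo pnrpl pslqy ccs iwxq abqbk dug zoy axy epdbs
Hunk 5: at line 4 remove [iwxq,abqbk,dug] add [gfx] -> 9 lines: xjnf azpo pnrpl pslqy ccs gfx zoy axy epdbs
Hunk 6: at line 1 remove [pnrpl,pslqy,ccs] add [ikwdg] -> 7 lines: xjnf azpo ikwdg gfx zoy axy epdbs
Hunk 7: at line 4 remove [zoy,axy] add [sfsb] -> 6 lines: xjnf azpo ikwdg gfx sfsb epdbs
Final line count: 6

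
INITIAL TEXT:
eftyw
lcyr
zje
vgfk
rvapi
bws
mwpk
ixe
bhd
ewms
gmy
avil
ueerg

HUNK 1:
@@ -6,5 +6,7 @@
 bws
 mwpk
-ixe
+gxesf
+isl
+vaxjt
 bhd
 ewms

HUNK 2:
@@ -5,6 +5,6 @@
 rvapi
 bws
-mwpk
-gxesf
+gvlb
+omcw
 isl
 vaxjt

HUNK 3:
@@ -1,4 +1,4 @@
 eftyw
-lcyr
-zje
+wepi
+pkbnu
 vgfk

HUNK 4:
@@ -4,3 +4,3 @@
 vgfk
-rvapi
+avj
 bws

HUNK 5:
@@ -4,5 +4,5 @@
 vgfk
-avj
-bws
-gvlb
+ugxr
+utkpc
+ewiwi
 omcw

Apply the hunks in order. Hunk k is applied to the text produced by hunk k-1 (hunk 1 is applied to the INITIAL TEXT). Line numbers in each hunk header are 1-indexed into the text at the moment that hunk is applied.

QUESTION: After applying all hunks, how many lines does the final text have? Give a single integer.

Hunk 1: at line 6 remove [ixe] add [gxesf,isl,vaxjt] -> 15 lines: eftyw lcyr zje vgfk rvapi bws mwpk gxesf isl vaxjt bhd ewms gmy avil ueerg
Hunk 2: at line 5 remove [mwpk,gxesf] add [gvlb,omcw] -> 15 lines: eftyw lcyr zje vgfk rvapi bws gvlb omcw isl vaxjt bhd ewms gmy avil ueerg
Hunk 3: at line 1 remove [lcyr,zje] add [wepi,pkbnu] -> 15 lines: eftyw wepi pkbnu vgfk rvapi bws gvlb omcw isl vaxjt bhd ewms gmy avil ueerg
Hunk 4: at line 4 remove [rvapi] add [avj] -> 15 lines: eftyw wepi pkbnu vgfk avj bws gvlb omcw isl vaxjt bhd ewms gmy avil ueerg
Hunk 5: at line 4 remove [avj,bws,gvlb] add [ugxr,utkpc,ewiwi] -> 15 lines: eftyw wepi pkbnu vgfk ugxr utkpc ewiwi omcw isl vaxjt bhd ewms gmy avil ueerg
Final line count: 15

Answer: 15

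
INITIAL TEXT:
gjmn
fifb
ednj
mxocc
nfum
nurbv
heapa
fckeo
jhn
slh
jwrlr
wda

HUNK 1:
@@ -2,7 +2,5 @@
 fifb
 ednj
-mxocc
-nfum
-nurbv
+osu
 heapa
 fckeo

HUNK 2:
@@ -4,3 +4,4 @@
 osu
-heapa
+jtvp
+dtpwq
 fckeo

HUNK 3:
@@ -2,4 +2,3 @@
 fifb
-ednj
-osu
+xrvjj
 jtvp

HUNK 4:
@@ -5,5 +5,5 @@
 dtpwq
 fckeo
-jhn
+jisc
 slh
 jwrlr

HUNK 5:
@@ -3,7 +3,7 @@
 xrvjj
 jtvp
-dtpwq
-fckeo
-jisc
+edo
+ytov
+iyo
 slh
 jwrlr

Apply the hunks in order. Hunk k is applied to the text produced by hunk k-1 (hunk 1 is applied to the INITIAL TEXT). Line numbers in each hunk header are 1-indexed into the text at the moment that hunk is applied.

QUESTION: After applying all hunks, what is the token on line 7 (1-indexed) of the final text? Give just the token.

Answer: iyo

Derivation:
Hunk 1: at line 2 remove [mxocc,nfum,nurbv] add [osu] -> 10 lines: gjmn fifb ednj osu heapa fckeo jhn slh jwrlr wda
Hunk 2: at line 4 remove [heapa] add [jtvp,dtpwq] -> 11 lines: gjmn fifb ednj osu jtvp dtpwq fckeo jhn slh jwrlr wda
Hunk 3: at line 2 remove [ednj,osu] add [xrvjj] -> 10 lines: gjmn fifb xrvjj jtvp dtpwq fckeo jhn slh jwrlr wda
Hunk 4: at line 5 remove [jhn] add [jisc] -> 10 lines: gjmn fifb xrvjj jtvp dtpwq fckeo jisc slh jwrlr wda
Hunk 5: at line 3 remove [dtpwq,fckeo,jisc] add [edo,ytov,iyo] -> 10 lines: gjmn fifb xrvjj jtvp edo ytov iyo slh jwrlr wda
Final line 7: iyo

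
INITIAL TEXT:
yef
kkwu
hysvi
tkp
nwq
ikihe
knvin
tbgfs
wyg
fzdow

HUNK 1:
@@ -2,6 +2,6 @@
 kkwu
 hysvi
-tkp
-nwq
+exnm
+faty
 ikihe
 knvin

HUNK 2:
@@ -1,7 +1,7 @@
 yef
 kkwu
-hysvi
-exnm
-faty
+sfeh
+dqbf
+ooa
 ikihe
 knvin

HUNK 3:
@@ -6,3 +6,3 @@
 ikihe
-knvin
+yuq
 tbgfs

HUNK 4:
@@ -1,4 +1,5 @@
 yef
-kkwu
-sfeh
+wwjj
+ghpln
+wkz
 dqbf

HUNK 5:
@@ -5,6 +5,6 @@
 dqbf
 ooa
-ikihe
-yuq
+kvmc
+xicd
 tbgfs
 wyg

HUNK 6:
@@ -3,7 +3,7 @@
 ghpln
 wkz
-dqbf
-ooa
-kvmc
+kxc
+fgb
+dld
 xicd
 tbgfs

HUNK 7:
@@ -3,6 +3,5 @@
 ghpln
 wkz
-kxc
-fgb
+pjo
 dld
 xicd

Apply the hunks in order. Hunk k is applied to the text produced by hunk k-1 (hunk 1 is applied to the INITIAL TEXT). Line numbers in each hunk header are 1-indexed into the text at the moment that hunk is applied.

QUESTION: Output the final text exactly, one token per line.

Answer: yef
wwjj
ghpln
wkz
pjo
dld
xicd
tbgfs
wyg
fzdow

Derivation:
Hunk 1: at line 2 remove [tkp,nwq] add [exnm,faty] -> 10 lines: yef kkwu hysvi exnm faty ikihe knvin tbgfs wyg fzdow
Hunk 2: at line 1 remove [hysvi,exnm,faty] add [sfeh,dqbf,ooa] -> 10 lines: yef kkwu sfeh dqbf ooa ikihe knvin tbgfs wyg fzdow
Hunk 3: at line 6 remove [knvin] add [yuq] -> 10 lines: yef kkwu sfeh dqbf ooa ikihe yuq tbgfs wyg fzdow
Hunk 4: at line 1 remove [kkwu,sfeh] add [wwjj,ghpln,wkz] -> 11 lines: yef wwjj ghpln wkz dqbf ooa ikihe yuq tbgfs wyg fzdow
Hunk 5: at line 5 remove [ikihe,yuq] add [kvmc,xicd] -> 11 lines: yef wwjj ghpln wkz dqbf ooa kvmc xicd tbgfs wyg fzdow
Hunk 6: at line 3 remove [dqbf,ooa,kvmc] add [kxc,fgb,dld] -> 11 lines: yef wwjj ghpln wkz kxc fgb dld xicd tbgfs wyg fzdow
Hunk 7: at line 3 remove [kxc,fgb] add [pjo] -> 10 lines: yef wwjj ghpln wkz pjo dld xicd tbgfs wyg fzdow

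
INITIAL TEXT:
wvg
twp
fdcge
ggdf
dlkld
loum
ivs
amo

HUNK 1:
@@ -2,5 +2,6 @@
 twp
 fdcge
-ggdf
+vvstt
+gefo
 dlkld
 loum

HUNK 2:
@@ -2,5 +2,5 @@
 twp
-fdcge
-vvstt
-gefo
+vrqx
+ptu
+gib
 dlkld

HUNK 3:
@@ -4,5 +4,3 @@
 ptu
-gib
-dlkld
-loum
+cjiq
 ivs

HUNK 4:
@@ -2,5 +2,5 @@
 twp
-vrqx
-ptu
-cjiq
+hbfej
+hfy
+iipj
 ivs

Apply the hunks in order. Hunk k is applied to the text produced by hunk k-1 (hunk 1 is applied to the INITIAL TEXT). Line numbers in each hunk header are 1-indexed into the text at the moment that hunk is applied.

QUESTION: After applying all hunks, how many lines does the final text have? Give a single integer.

Answer: 7

Derivation:
Hunk 1: at line 2 remove [ggdf] add [vvstt,gefo] -> 9 lines: wvg twp fdcge vvstt gefo dlkld loum ivs amo
Hunk 2: at line 2 remove [fdcge,vvstt,gefo] add [vrqx,ptu,gib] -> 9 lines: wvg twp vrqx ptu gib dlkld loum ivs amo
Hunk 3: at line 4 remove [gib,dlkld,loum] add [cjiq] -> 7 lines: wvg twp vrqx ptu cjiq ivs amo
Hunk 4: at line 2 remove [vrqx,ptu,cjiq] add [hbfej,hfy,iipj] -> 7 lines: wvg twp hbfej hfy iipj ivs amo
Final line count: 7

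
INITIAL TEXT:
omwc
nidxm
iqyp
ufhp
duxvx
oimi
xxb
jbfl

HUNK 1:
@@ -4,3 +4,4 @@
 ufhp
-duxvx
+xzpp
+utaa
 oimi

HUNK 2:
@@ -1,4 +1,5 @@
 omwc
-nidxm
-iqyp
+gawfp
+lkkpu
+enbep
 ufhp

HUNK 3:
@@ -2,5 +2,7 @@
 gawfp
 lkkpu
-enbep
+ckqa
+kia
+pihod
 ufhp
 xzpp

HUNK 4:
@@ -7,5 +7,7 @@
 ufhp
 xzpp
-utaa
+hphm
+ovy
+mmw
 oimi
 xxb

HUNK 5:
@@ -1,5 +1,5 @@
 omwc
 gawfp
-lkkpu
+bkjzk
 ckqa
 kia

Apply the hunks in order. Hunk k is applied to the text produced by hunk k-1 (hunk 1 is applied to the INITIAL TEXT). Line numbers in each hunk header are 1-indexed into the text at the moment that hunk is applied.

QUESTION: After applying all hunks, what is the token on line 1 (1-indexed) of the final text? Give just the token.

Hunk 1: at line 4 remove [duxvx] add [xzpp,utaa] -> 9 lines: omwc nidxm iqyp ufhp xzpp utaa oimi xxb jbfl
Hunk 2: at line 1 remove [nidxm,iqyp] add [gawfp,lkkpu,enbep] -> 10 lines: omwc gawfp lkkpu enbep ufhp xzpp utaa oimi xxb jbfl
Hunk 3: at line 2 remove [enbep] add [ckqa,kia,pihod] -> 12 lines: omwc gawfp lkkpu ckqa kia pihod ufhp xzpp utaa oimi xxb jbfl
Hunk 4: at line 7 remove [utaa] add [hphm,ovy,mmw] -> 14 lines: omwc gawfp lkkpu ckqa kia pihod ufhp xzpp hphm ovy mmw oimi xxb jbfl
Hunk 5: at line 1 remove [lkkpu] add [bkjzk] -> 14 lines: omwc gawfp bkjzk ckqa kia pihod ufhp xzpp hphm ovy mmw oimi xxb jbfl
Final line 1: omwc

Answer: omwc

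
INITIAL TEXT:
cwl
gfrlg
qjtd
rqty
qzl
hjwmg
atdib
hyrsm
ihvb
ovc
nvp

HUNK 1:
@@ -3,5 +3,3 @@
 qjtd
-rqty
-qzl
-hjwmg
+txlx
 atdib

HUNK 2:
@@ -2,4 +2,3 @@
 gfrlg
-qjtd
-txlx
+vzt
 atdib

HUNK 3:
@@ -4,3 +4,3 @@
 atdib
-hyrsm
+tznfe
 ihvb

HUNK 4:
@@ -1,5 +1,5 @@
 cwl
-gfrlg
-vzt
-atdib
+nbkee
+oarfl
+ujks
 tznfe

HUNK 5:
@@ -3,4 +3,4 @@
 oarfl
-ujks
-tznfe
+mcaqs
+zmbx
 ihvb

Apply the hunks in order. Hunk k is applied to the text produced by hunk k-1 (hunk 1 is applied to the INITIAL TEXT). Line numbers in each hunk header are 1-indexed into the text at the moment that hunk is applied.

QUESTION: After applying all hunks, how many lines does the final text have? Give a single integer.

Hunk 1: at line 3 remove [rqty,qzl,hjwmg] add [txlx] -> 9 lines: cwl gfrlg qjtd txlx atdib hyrsm ihvb ovc nvp
Hunk 2: at line 2 remove [qjtd,txlx] add [vzt] -> 8 lines: cwl gfrlg vzt atdib hyrsm ihvb ovc nvp
Hunk 3: at line 4 remove [hyrsm] add [tznfe] -> 8 lines: cwl gfrlg vzt atdib tznfe ihvb ovc nvp
Hunk 4: at line 1 remove [gfrlg,vzt,atdib] add [nbkee,oarfl,ujks] -> 8 lines: cwl nbkee oarfl ujks tznfe ihvb ovc nvp
Hunk 5: at line 3 remove [ujks,tznfe] add [mcaqs,zmbx] -> 8 lines: cwl nbkee oarfl mcaqs zmbx ihvb ovc nvp
Final line count: 8

Answer: 8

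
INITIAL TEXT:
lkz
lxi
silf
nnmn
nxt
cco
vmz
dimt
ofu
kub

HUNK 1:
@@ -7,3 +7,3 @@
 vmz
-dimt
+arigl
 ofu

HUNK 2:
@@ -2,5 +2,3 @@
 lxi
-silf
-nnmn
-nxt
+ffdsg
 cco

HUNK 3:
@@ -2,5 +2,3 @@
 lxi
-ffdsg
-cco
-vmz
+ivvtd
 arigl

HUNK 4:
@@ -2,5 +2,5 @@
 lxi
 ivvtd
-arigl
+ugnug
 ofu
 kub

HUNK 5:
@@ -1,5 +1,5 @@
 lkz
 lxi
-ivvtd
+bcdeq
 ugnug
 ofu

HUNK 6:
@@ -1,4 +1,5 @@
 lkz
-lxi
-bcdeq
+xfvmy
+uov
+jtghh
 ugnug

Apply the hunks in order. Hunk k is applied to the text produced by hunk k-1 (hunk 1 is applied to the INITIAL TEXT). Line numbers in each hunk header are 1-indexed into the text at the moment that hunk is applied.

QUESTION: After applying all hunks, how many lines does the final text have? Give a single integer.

Answer: 7

Derivation:
Hunk 1: at line 7 remove [dimt] add [arigl] -> 10 lines: lkz lxi silf nnmn nxt cco vmz arigl ofu kub
Hunk 2: at line 2 remove [silf,nnmn,nxt] add [ffdsg] -> 8 lines: lkz lxi ffdsg cco vmz arigl ofu kub
Hunk 3: at line 2 remove [ffdsg,cco,vmz] add [ivvtd] -> 6 lines: lkz lxi ivvtd arigl ofu kub
Hunk 4: at line 2 remove [arigl] add [ugnug] -> 6 lines: lkz lxi ivvtd ugnug ofu kub
Hunk 5: at line 1 remove [ivvtd] add [bcdeq] -> 6 lines: lkz lxi bcdeq ugnug ofu kub
Hunk 6: at line 1 remove [lxi,bcdeq] add [xfvmy,uov,jtghh] -> 7 lines: lkz xfvmy uov jtghh ugnug ofu kub
Final line count: 7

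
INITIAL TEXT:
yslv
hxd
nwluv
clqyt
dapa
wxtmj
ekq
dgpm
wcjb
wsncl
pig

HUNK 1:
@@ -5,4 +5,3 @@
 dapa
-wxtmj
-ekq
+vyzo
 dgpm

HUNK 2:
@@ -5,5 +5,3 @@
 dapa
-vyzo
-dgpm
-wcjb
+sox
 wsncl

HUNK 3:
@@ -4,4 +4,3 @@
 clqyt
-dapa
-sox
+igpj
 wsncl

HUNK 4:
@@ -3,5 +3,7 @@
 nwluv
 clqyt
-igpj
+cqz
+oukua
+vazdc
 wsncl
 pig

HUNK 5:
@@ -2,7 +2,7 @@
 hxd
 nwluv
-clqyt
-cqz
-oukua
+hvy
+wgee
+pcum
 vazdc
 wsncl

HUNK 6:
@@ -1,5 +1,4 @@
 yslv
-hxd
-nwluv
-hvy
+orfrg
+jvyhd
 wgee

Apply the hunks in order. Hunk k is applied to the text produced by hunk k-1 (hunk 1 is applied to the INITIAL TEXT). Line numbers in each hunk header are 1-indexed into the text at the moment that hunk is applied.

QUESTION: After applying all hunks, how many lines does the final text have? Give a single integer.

Answer: 8

Derivation:
Hunk 1: at line 5 remove [wxtmj,ekq] add [vyzo] -> 10 lines: yslv hxd nwluv clqyt dapa vyzo dgpm wcjb wsncl pig
Hunk 2: at line 5 remove [vyzo,dgpm,wcjb] add [sox] -> 8 lines: yslv hxd nwluv clqyt dapa sox wsncl pig
Hunk 3: at line 4 remove [dapa,sox] add [igpj] -> 7 lines: yslv hxd nwluv clqyt igpj wsncl pig
Hunk 4: at line 3 remove [igpj] add [cqz,oukua,vazdc] -> 9 lines: yslv hxd nwluv clqyt cqz oukua vazdc wsncl pig
Hunk 5: at line 2 remove [clqyt,cqz,oukua] add [hvy,wgee,pcum] -> 9 lines: yslv hxd nwluv hvy wgee pcum vazdc wsncl pig
Hunk 6: at line 1 remove [hxd,nwluv,hvy] add [orfrg,jvyhd] -> 8 lines: yslv orfrg jvyhd wgee pcum vazdc wsncl pig
Final line count: 8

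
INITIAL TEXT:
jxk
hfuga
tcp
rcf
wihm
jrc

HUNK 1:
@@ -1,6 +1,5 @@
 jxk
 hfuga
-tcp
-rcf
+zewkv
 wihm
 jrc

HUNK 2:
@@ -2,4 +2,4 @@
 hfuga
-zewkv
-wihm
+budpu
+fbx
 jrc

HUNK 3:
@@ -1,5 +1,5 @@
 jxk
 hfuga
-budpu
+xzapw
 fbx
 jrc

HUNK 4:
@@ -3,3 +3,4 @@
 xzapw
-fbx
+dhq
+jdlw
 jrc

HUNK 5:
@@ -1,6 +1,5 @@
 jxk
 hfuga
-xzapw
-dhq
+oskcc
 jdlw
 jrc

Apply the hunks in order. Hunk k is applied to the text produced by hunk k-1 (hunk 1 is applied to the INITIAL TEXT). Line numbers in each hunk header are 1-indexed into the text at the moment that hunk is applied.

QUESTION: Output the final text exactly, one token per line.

Hunk 1: at line 1 remove [tcp,rcf] add [zewkv] -> 5 lines: jxk hfuga zewkv wihm jrc
Hunk 2: at line 2 remove [zewkv,wihm] add [budpu,fbx] -> 5 lines: jxk hfuga budpu fbx jrc
Hunk 3: at line 1 remove [budpu] add [xzapw] -> 5 lines: jxk hfuga xzapw fbx jrc
Hunk 4: at line 3 remove [fbx] add [dhq,jdlw] -> 6 lines: jxk hfuga xzapw dhq jdlw jrc
Hunk 5: at line 1 remove [xzapw,dhq] add [oskcc] -> 5 lines: jxk hfuga oskcc jdlw jrc

Answer: jxk
hfuga
oskcc
jdlw
jrc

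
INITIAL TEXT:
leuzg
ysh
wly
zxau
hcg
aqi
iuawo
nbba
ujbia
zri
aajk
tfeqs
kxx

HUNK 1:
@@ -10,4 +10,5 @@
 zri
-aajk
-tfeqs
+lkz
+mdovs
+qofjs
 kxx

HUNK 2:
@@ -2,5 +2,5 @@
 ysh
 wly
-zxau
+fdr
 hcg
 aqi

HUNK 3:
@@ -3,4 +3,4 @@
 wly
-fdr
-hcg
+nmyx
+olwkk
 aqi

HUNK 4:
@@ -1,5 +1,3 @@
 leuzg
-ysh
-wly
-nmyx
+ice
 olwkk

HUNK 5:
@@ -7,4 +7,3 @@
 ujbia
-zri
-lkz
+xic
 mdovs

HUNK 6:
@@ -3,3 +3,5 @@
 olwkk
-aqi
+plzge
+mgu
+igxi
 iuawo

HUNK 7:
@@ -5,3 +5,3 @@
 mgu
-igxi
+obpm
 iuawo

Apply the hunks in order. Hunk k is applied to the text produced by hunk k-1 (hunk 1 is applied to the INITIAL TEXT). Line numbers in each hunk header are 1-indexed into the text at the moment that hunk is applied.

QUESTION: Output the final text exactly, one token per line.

Answer: leuzg
ice
olwkk
plzge
mgu
obpm
iuawo
nbba
ujbia
xic
mdovs
qofjs
kxx

Derivation:
Hunk 1: at line 10 remove [aajk,tfeqs] add [lkz,mdovs,qofjs] -> 14 lines: leuzg ysh wly zxau hcg aqi iuawo nbba ujbia zri lkz mdovs qofjs kxx
Hunk 2: at line 2 remove [zxau] add [fdr] -> 14 lines: leuzg ysh wly fdr hcg aqi iuawo nbba ujbia zri lkz mdovs qofjs kxx
Hunk 3: at line 3 remove [fdr,hcg] add [nmyx,olwkk] -> 14 lines: leuzg ysh wly nmyx olwkk aqi iuawo nbba ujbia zri lkz mdovs qofjs kxx
Hunk 4: at line 1 remove [ysh,wly,nmyx] add [ice] -> 12 lines: leuzg ice olwkk aqi iuawo nbba ujbia zri lkz mdovs qofjs kxx
Hunk 5: at line 7 remove [zri,lkz] add [xic] -> 11 lines: leuzg ice olwkk aqi iuawo nbba ujbia xic mdovs qofjs kxx
Hunk 6: at line 3 remove [aqi] add [plzge,mgu,igxi] -> 13 lines: leuzg ice olwkk plzge mgu igxi iuawo nbba ujbia xic mdovs qofjs kxx
Hunk 7: at line 5 remove [igxi] add [obpm] -> 13 lines: leuzg ice olwkk plzge mgu obpm iuawo nbba ujbia xic mdovs qofjs kxx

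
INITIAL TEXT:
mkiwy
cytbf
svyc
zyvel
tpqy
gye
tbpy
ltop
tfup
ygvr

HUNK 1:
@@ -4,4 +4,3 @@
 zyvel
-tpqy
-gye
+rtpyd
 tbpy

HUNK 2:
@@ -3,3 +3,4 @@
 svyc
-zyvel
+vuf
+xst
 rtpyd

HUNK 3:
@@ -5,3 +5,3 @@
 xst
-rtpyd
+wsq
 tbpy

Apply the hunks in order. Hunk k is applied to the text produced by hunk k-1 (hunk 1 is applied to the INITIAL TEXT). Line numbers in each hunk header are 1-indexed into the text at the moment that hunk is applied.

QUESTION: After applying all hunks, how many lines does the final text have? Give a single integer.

Answer: 10

Derivation:
Hunk 1: at line 4 remove [tpqy,gye] add [rtpyd] -> 9 lines: mkiwy cytbf svyc zyvel rtpyd tbpy ltop tfup ygvr
Hunk 2: at line 3 remove [zyvel] add [vuf,xst] -> 10 lines: mkiwy cytbf svyc vuf xst rtpyd tbpy ltop tfup ygvr
Hunk 3: at line 5 remove [rtpyd] add [wsq] -> 10 lines: mkiwy cytbf svyc vuf xst wsq tbpy ltop tfup ygvr
Final line count: 10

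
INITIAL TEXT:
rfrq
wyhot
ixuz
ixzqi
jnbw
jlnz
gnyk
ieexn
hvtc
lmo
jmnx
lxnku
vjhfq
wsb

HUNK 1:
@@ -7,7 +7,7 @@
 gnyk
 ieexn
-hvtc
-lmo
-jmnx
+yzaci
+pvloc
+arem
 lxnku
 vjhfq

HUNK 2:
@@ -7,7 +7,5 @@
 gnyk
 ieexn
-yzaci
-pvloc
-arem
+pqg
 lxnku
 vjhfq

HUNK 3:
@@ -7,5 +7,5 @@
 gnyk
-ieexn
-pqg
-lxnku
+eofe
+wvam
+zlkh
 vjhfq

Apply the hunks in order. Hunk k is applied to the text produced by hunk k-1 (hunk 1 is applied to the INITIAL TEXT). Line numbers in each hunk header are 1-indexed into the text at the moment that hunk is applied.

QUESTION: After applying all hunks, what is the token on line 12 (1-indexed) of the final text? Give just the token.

Answer: wsb

Derivation:
Hunk 1: at line 7 remove [hvtc,lmo,jmnx] add [yzaci,pvloc,arem] -> 14 lines: rfrq wyhot ixuz ixzqi jnbw jlnz gnyk ieexn yzaci pvloc arem lxnku vjhfq wsb
Hunk 2: at line 7 remove [yzaci,pvloc,arem] add [pqg] -> 12 lines: rfrq wyhot ixuz ixzqi jnbw jlnz gnyk ieexn pqg lxnku vjhfq wsb
Hunk 3: at line 7 remove [ieexn,pqg,lxnku] add [eofe,wvam,zlkh] -> 12 lines: rfrq wyhot ixuz ixzqi jnbw jlnz gnyk eofe wvam zlkh vjhfq wsb
Final line 12: wsb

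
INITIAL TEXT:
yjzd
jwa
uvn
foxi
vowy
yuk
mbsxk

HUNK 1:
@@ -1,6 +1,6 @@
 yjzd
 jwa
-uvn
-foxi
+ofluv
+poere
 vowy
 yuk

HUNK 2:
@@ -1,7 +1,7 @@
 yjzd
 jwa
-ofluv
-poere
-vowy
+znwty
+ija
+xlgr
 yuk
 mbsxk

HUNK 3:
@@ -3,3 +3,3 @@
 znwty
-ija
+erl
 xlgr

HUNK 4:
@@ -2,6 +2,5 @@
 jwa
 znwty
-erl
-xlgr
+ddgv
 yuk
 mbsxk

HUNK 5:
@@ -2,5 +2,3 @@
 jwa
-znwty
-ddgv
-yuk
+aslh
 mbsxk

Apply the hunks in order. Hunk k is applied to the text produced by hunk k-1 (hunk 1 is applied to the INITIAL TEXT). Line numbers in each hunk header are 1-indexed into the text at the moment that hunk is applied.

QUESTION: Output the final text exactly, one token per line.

Hunk 1: at line 1 remove [uvn,foxi] add [ofluv,poere] -> 7 lines: yjzd jwa ofluv poere vowy yuk mbsxk
Hunk 2: at line 1 remove [ofluv,poere,vowy] add [znwty,ija,xlgr] -> 7 lines: yjzd jwa znwty ija xlgr yuk mbsxk
Hunk 3: at line 3 remove [ija] add [erl] -> 7 lines: yjzd jwa znwty erl xlgr yuk mbsxk
Hunk 4: at line 2 remove [erl,xlgr] add [ddgv] -> 6 lines: yjzd jwa znwty ddgv yuk mbsxk
Hunk 5: at line 2 remove [znwty,ddgv,yuk] add [aslh] -> 4 lines: yjzd jwa aslh mbsxk

Answer: yjzd
jwa
aslh
mbsxk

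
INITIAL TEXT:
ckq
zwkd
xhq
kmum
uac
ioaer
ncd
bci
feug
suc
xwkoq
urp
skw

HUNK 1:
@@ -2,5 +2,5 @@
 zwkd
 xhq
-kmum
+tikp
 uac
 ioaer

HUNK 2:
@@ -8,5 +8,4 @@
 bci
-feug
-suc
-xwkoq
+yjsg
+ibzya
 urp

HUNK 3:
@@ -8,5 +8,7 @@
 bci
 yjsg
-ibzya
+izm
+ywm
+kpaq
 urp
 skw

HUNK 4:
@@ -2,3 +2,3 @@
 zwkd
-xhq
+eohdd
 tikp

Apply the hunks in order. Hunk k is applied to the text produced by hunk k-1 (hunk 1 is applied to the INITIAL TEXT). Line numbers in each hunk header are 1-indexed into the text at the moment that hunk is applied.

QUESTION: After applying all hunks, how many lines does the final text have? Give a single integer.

Answer: 14

Derivation:
Hunk 1: at line 2 remove [kmum] add [tikp] -> 13 lines: ckq zwkd xhq tikp uac ioaer ncd bci feug suc xwkoq urp skw
Hunk 2: at line 8 remove [feug,suc,xwkoq] add [yjsg,ibzya] -> 12 lines: ckq zwkd xhq tikp uac ioaer ncd bci yjsg ibzya urp skw
Hunk 3: at line 8 remove [ibzya] add [izm,ywm,kpaq] -> 14 lines: ckq zwkd xhq tikp uac ioaer ncd bci yjsg izm ywm kpaq urp skw
Hunk 4: at line 2 remove [xhq] add [eohdd] -> 14 lines: ckq zwkd eohdd tikp uac ioaer ncd bci yjsg izm ywm kpaq urp skw
Final line count: 14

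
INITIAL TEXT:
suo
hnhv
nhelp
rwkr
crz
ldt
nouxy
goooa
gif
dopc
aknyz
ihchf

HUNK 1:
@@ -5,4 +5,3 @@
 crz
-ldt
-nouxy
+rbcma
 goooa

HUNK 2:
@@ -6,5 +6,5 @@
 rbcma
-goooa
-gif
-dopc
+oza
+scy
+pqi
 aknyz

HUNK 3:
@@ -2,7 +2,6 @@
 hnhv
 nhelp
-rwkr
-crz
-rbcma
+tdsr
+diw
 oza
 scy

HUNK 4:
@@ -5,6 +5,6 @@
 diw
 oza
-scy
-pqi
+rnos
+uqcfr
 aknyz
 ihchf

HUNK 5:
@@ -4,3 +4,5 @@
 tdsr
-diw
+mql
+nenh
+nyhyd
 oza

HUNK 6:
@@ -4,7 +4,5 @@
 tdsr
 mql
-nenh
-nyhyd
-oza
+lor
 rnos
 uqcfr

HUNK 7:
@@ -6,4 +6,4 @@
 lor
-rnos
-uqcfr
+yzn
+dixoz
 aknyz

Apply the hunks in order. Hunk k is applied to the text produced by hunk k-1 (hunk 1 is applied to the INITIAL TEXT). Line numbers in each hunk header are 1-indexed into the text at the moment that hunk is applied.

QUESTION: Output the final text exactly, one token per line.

Answer: suo
hnhv
nhelp
tdsr
mql
lor
yzn
dixoz
aknyz
ihchf

Derivation:
Hunk 1: at line 5 remove [ldt,nouxy] add [rbcma] -> 11 lines: suo hnhv nhelp rwkr crz rbcma goooa gif dopc aknyz ihchf
Hunk 2: at line 6 remove [goooa,gif,dopc] add [oza,scy,pqi] -> 11 lines: suo hnhv nhelp rwkr crz rbcma oza scy pqi aknyz ihchf
Hunk 3: at line 2 remove [rwkr,crz,rbcma] add [tdsr,diw] -> 10 lines: suo hnhv nhelp tdsr diw oza scy pqi aknyz ihchf
Hunk 4: at line 5 remove [scy,pqi] add [rnos,uqcfr] -> 10 lines: suo hnhv nhelp tdsr diw oza rnos uqcfr aknyz ihchf
Hunk 5: at line 4 remove [diw] add [mql,nenh,nyhyd] -> 12 lines: suo hnhv nhelp tdsr mql nenh nyhyd oza rnos uqcfr aknyz ihchf
Hunk 6: at line 4 remove [nenh,nyhyd,oza] add [lor] -> 10 lines: suo hnhv nhelp tdsr mql lor rnos uqcfr aknyz ihchf
Hunk 7: at line 6 remove [rnos,uqcfr] add [yzn,dixoz] -> 10 lines: suo hnhv nhelp tdsr mql lor yzn dixoz aknyz ihchf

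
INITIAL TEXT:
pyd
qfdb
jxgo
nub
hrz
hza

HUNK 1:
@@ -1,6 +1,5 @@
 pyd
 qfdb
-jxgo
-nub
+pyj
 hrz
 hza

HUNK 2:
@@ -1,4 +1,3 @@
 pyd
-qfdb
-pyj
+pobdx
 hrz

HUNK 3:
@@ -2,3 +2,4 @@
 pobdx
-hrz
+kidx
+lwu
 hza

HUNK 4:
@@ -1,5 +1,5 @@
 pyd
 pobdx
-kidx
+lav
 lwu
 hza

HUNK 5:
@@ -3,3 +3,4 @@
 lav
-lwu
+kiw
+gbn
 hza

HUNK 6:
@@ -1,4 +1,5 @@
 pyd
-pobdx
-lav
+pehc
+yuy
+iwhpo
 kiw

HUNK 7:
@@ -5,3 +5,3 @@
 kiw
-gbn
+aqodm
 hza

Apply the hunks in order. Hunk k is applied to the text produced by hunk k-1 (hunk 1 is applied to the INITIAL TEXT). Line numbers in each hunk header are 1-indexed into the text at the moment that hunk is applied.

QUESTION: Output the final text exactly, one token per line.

Answer: pyd
pehc
yuy
iwhpo
kiw
aqodm
hza

Derivation:
Hunk 1: at line 1 remove [jxgo,nub] add [pyj] -> 5 lines: pyd qfdb pyj hrz hza
Hunk 2: at line 1 remove [qfdb,pyj] add [pobdx] -> 4 lines: pyd pobdx hrz hza
Hunk 3: at line 2 remove [hrz] add [kidx,lwu] -> 5 lines: pyd pobdx kidx lwu hza
Hunk 4: at line 1 remove [kidx] add [lav] -> 5 lines: pyd pobdx lav lwu hza
Hunk 5: at line 3 remove [lwu] add [kiw,gbn] -> 6 lines: pyd pobdx lav kiw gbn hza
Hunk 6: at line 1 remove [pobdx,lav] add [pehc,yuy,iwhpo] -> 7 lines: pyd pehc yuy iwhpo kiw gbn hza
Hunk 7: at line 5 remove [gbn] add [aqodm] -> 7 lines: pyd pehc yuy iwhpo kiw aqodm hza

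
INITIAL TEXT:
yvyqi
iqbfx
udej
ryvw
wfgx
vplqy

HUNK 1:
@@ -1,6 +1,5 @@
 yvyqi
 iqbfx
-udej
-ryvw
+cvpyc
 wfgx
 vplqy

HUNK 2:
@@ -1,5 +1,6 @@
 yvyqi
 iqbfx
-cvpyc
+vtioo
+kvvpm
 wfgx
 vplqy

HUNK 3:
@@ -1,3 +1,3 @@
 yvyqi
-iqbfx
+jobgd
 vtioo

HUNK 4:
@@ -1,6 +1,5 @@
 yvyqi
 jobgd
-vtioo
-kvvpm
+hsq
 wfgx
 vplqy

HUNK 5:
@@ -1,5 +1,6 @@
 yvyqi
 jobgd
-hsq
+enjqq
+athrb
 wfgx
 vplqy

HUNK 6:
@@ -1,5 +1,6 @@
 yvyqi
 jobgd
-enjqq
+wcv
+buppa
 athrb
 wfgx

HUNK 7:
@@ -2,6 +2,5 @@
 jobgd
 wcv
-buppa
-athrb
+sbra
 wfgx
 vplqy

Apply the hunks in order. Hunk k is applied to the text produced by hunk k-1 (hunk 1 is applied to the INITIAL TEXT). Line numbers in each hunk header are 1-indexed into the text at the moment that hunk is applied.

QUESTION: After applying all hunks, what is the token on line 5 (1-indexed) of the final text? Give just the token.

Answer: wfgx

Derivation:
Hunk 1: at line 1 remove [udej,ryvw] add [cvpyc] -> 5 lines: yvyqi iqbfx cvpyc wfgx vplqy
Hunk 2: at line 1 remove [cvpyc] add [vtioo,kvvpm] -> 6 lines: yvyqi iqbfx vtioo kvvpm wfgx vplqy
Hunk 3: at line 1 remove [iqbfx] add [jobgd] -> 6 lines: yvyqi jobgd vtioo kvvpm wfgx vplqy
Hunk 4: at line 1 remove [vtioo,kvvpm] add [hsq] -> 5 lines: yvyqi jobgd hsq wfgx vplqy
Hunk 5: at line 1 remove [hsq] add [enjqq,athrb] -> 6 lines: yvyqi jobgd enjqq athrb wfgx vplqy
Hunk 6: at line 1 remove [enjqq] add [wcv,buppa] -> 7 lines: yvyqi jobgd wcv buppa athrb wfgx vplqy
Hunk 7: at line 2 remove [buppa,athrb] add [sbra] -> 6 lines: yvyqi jobgd wcv sbra wfgx vplqy
Final line 5: wfgx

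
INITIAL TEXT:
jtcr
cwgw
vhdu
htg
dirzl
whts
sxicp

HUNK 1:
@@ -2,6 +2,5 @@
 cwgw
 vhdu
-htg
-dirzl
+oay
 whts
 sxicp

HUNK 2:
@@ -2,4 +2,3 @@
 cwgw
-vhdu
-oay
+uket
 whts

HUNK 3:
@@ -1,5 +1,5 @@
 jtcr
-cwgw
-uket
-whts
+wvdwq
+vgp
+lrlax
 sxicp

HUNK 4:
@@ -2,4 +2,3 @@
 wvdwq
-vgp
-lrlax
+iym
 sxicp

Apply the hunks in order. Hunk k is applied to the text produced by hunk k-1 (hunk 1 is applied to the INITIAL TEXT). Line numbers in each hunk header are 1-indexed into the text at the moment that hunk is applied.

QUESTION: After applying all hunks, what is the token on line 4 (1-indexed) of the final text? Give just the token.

Answer: sxicp

Derivation:
Hunk 1: at line 2 remove [htg,dirzl] add [oay] -> 6 lines: jtcr cwgw vhdu oay whts sxicp
Hunk 2: at line 2 remove [vhdu,oay] add [uket] -> 5 lines: jtcr cwgw uket whts sxicp
Hunk 3: at line 1 remove [cwgw,uket,whts] add [wvdwq,vgp,lrlax] -> 5 lines: jtcr wvdwq vgp lrlax sxicp
Hunk 4: at line 2 remove [vgp,lrlax] add [iym] -> 4 lines: jtcr wvdwq iym sxicp
Final line 4: sxicp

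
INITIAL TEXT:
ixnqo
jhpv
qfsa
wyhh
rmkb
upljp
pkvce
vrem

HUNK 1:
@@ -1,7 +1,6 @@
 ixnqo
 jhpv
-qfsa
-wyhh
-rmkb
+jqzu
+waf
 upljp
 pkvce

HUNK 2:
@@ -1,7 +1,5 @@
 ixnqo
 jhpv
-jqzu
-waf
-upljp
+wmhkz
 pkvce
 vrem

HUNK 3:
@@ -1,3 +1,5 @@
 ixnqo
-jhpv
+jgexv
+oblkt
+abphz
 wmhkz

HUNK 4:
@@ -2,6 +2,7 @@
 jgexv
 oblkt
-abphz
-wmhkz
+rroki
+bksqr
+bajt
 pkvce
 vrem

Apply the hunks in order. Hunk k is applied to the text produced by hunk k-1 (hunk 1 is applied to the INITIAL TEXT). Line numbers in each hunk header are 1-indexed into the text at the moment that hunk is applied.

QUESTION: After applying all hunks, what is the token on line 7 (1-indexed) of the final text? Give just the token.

Hunk 1: at line 1 remove [qfsa,wyhh,rmkb] add [jqzu,waf] -> 7 lines: ixnqo jhpv jqzu waf upljp pkvce vrem
Hunk 2: at line 1 remove [jqzu,waf,upljp] add [wmhkz] -> 5 lines: ixnqo jhpv wmhkz pkvce vrem
Hunk 3: at line 1 remove [jhpv] add [jgexv,oblkt,abphz] -> 7 lines: ixnqo jgexv oblkt abphz wmhkz pkvce vrem
Hunk 4: at line 2 remove [abphz,wmhkz] add [rroki,bksqr,bajt] -> 8 lines: ixnqo jgexv oblkt rroki bksqr bajt pkvce vrem
Final line 7: pkvce

Answer: pkvce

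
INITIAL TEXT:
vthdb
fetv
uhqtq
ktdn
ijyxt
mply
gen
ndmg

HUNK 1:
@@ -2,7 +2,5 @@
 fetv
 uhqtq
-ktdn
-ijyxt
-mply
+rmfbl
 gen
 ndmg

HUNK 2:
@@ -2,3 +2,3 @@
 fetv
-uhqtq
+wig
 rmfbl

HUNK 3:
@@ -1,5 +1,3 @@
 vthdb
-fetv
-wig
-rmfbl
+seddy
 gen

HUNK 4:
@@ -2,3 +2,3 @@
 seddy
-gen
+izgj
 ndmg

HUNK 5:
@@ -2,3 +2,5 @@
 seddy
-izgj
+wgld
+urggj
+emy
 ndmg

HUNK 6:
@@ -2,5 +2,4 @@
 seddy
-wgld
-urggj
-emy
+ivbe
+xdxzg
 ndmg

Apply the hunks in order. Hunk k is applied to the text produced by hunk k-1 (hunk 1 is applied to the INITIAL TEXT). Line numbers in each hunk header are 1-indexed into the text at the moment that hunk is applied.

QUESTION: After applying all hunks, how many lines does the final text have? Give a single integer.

Answer: 5

Derivation:
Hunk 1: at line 2 remove [ktdn,ijyxt,mply] add [rmfbl] -> 6 lines: vthdb fetv uhqtq rmfbl gen ndmg
Hunk 2: at line 2 remove [uhqtq] add [wig] -> 6 lines: vthdb fetv wig rmfbl gen ndmg
Hunk 3: at line 1 remove [fetv,wig,rmfbl] add [seddy] -> 4 lines: vthdb seddy gen ndmg
Hunk 4: at line 2 remove [gen] add [izgj] -> 4 lines: vthdb seddy izgj ndmg
Hunk 5: at line 2 remove [izgj] add [wgld,urggj,emy] -> 6 lines: vthdb seddy wgld urggj emy ndmg
Hunk 6: at line 2 remove [wgld,urggj,emy] add [ivbe,xdxzg] -> 5 lines: vthdb seddy ivbe xdxzg ndmg
Final line count: 5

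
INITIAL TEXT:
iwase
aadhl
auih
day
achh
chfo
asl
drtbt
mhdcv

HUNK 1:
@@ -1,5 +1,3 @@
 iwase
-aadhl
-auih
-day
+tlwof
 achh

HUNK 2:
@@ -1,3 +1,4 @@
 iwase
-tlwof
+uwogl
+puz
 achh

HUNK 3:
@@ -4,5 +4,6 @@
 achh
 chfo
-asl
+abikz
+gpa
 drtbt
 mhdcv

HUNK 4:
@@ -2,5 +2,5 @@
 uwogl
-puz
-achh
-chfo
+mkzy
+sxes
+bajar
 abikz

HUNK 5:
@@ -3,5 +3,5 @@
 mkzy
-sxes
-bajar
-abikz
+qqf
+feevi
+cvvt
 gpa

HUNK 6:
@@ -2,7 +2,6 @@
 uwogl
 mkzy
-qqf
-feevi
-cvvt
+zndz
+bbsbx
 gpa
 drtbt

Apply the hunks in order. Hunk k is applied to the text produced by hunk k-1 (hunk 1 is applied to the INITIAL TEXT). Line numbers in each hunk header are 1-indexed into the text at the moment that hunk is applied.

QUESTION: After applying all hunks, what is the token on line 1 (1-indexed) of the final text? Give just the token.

Hunk 1: at line 1 remove [aadhl,auih,day] add [tlwof] -> 7 lines: iwase tlwof achh chfo asl drtbt mhdcv
Hunk 2: at line 1 remove [tlwof] add [uwogl,puz] -> 8 lines: iwase uwogl puz achh chfo asl drtbt mhdcv
Hunk 3: at line 4 remove [asl] add [abikz,gpa] -> 9 lines: iwase uwogl puz achh chfo abikz gpa drtbt mhdcv
Hunk 4: at line 2 remove [puz,achh,chfo] add [mkzy,sxes,bajar] -> 9 lines: iwase uwogl mkzy sxes bajar abikz gpa drtbt mhdcv
Hunk 5: at line 3 remove [sxes,bajar,abikz] add [qqf,feevi,cvvt] -> 9 lines: iwase uwogl mkzy qqf feevi cvvt gpa drtbt mhdcv
Hunk 6: at line 2 remove [qqf,feevi,cvvt] add [zndz,bbsbx] -> 8 lines: iwase uwogl mkzy zndz bbsbx gpa drtbt mhdcv
Final line 1: iwase

Answer: iwase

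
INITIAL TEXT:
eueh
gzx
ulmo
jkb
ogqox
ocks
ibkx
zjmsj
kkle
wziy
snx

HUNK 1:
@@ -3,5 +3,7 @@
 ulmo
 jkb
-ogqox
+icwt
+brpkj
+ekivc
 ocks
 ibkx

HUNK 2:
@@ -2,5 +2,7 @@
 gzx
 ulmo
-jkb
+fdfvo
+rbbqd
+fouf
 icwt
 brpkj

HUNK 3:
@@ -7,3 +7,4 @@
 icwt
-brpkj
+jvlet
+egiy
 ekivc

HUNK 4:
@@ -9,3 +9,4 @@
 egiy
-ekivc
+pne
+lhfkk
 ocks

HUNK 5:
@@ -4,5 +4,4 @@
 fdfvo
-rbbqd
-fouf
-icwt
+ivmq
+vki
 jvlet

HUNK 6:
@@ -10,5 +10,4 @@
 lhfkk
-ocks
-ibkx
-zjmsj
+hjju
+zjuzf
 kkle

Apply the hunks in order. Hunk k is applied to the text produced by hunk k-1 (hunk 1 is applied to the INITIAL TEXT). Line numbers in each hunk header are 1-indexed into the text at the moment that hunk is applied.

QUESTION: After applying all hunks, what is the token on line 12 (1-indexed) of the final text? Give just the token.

Hunk 1: at line 3 remove [ogqox] add [icwt,brpkj,ekivc] -> 13 lines: eueh gzx ulmo jkb icwt brpkj ekivc ocks ibkx zjmsj kkle wziy snx
Hunk 2: at line 2 remove [jkb] add [fdfvo,rbbqd,fouf] -> 15 lines: eueh gzx ulmo fdfvo rbbqd fouf icwt brpkj ekivc ocks ibkx zjmsj kkle wziy snx
Hunk 3: at line 7 remove [brpkj] add [jvlet,egiy] -> 16 lines: eueh gzx ulmo fdfvo rbbqd fouf icwt jvlet egiy ekivc ocks ibkx zjmsj kkle wziy snx
Hunk 4: at line 9 remove [ekivc] add [pne,lhfkk] -> 17 lines: eueh gzx ulmo fdfvo rbbqd fouf icwt jvlet egiy pne lhfkk ocks ibkx zjmsj kkle wziy snx
Hunk 5: at line 4 remove [rbbqd,fouf,icwt] add [ivmq,vki] -> 16 lines: eueh gzx ulmo fdfvo ivmq vki jvlet egiy pne lhfkk ocks ibkx zjmsj kkle wziy snx
Hunk 6: at line 10 remove [ocks,ibkx,zjmsj] add [hjju,zjuzf] -> 15 lines: eueh gzx ulmo fdfvo ivmq vki jvlet egiy pne lhfkk hjju zjuzf kkle wziy snx
Final line 12: zjuzf

Answer: zjuzf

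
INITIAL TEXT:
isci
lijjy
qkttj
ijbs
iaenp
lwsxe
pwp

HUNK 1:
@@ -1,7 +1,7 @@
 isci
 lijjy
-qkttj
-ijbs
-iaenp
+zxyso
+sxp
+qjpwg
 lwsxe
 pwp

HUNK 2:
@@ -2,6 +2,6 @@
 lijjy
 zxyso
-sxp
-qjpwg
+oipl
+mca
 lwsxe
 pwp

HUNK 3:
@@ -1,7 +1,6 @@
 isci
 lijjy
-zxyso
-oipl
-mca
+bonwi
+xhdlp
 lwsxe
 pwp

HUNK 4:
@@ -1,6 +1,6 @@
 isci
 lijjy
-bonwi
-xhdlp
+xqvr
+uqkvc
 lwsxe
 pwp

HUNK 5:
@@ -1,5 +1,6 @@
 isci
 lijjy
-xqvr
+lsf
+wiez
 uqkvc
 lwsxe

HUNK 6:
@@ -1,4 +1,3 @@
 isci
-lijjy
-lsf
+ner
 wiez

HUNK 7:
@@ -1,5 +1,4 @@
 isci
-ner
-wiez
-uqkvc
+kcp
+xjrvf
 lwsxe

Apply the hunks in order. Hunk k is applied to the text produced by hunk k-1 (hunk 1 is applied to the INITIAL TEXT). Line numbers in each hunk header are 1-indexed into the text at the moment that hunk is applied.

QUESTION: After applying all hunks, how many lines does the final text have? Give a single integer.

Hunk 1: at line 1 remove [qkttj,ijbs,iaenp] add [zxyso,sxp,qjpwg] -> 7 lines: isci lijjy zxyso sxp qjpwg lwsxe pwp
Hunk 2: at line 2 remove [sxp,qjpwg] add [oipl,mca] -> 7 lines: isci lijjy zxyso oipl mca lwsxe pwp
Hunk 3: at line 1 remove [zxyso,oipl,mca] add [bonwi,xhdlp] -> 6 lines: isci lijjy bonwi xhdlp lwsxe pwp
Hunk 4: at line 1 remove [bonwi,xhdlp] add [xqvr,uqkvc] -> 6 lines: isci lijjy xqvr uqkvc lwsxe pwp
Hunk 5: at line 1 remove [xqvr] add [lsf,wiez] -> 7 lines: isci lijjy lsf wiez uqkvc lwsxe pwp
Hunk 6: at line 1 remove [lijjy,lsf] add [ner] -> 6 lines: isci ner wiez uqkvc lwsxe pwp
Hunk 7: at line 1 remove [ner,wiez,uqkvc] add [kcp,xjrvf] -> 5 lines: isci kcp xjrvf lwsxe pwp
Final line count: 5

Answer: 5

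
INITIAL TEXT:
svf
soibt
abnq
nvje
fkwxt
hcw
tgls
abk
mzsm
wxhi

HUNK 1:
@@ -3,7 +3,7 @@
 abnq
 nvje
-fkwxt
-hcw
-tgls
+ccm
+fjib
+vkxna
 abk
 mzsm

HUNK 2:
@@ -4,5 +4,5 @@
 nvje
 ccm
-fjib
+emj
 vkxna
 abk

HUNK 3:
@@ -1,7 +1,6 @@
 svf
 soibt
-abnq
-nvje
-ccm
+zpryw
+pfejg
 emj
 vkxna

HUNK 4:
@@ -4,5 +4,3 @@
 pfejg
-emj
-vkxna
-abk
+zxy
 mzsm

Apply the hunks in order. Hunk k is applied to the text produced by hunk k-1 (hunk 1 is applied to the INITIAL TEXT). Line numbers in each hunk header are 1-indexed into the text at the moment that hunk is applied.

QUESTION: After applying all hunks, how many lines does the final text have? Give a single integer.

Hunk 1: at line 3 remove [fkwxt,hcw,tgls] add [ccm,fjib,vkxna] -> 10 lines: svf soibt abnq nvje ccm fjib vkxna abk mzsm wxhi
Hunk 2: at line 4 remove [fjib] add [emj] -> 10 lines: svf soibt abnq nvje ccm emj vkxna abk mzsm wxhi
Hunk 3: at line 1 remove [abnq,nvje,ccm] add [zpryw,pfejg] -> 9 lines: svf soibt zpryw pfejg emj vkxna abk mzsm wxhi
Hunk 4: at line 4 remove [emj,vkxna,abk] add [zxy] -> 7 lines: svf soibt zpryw pfejg zxy mzsm wxhi
Final line count: 7

Answer: 7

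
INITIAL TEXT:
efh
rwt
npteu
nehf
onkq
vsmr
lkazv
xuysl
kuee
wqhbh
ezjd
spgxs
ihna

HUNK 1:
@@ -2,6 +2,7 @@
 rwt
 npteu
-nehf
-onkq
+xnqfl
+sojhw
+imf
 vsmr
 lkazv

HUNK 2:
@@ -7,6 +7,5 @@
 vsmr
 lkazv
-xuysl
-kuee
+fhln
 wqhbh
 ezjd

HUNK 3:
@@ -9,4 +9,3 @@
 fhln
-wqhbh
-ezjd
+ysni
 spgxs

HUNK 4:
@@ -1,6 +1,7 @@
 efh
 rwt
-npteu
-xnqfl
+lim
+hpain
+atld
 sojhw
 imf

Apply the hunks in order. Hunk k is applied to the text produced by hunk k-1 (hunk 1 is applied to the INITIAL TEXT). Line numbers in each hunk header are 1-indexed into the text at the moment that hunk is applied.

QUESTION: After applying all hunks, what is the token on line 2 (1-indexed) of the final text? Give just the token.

Answer: rwt

Derivation:
Hunk 1: at line 2 remove [nehf,onkq] add [xnqfl,sojhw,imf] -> 14 lines: efh rwt npteu xnqfl sojhw imf vsmr lkazv xuysl kuee wqhbh ezjd spgxs ihna
Hunk 2: at line 7 remove [xuysl,kuee] add [fhln] -> 13 lines: efh rwt npteu xnqfl sojhw imf vsmr lkazv fhln wqhbh ezjd spgxs ihna
Hunk 3: at line 9 remove [wqhbh,ezjd] add [ysni] -> 12 lines: efh rwt npteu xnqfl sojhw imf vsmr lkazv fhln ysni spgxs ihna
Hunk 4: at line 1 remove [npteu,xnqfl] add [lim,hpain,atld] -> 13 lines: efh rwt lim hpain atld sojhw imf vsmr lkazv fhln ysni spgxs ihna
Final line 2: rwt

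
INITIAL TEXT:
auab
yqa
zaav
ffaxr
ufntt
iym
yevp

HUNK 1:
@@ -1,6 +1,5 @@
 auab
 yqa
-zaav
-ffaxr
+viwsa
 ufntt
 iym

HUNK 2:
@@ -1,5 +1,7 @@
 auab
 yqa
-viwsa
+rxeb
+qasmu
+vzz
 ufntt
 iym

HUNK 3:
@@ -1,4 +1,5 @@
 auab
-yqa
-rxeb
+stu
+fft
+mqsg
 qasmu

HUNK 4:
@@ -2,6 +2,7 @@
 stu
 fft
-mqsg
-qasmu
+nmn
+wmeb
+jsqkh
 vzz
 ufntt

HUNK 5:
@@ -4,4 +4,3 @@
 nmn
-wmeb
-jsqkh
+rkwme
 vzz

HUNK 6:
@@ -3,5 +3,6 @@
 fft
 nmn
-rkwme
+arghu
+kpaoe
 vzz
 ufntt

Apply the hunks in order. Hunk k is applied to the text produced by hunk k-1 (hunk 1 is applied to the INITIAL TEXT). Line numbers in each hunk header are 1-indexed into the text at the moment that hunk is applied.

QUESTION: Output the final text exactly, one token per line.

Answer: auab
stu
fft
nmn
arghu
kpaoe
vzz
ufntt
iym
yevp

Derivation:
Hunk 1: at line 1 remove [zaav,ffaxr] add [viwsa] -> 6 lines: auab yqa viwsa ufntt iym yevp
Hunk 2: at line 1 remove [viwsa] add [rxeb,qasmu,vzz] -> 8 lines: auab yqa rxeb qasmu vzz ufntt iym yevp
Hunk 3: at line 1 remove [yqa,rxeb] add [stu,fft,mqsg] -> 9 lines: auab stu fft mqsg qasmu vzz ufntt iym yevp
Hunk 4: at line 2 remove [mqsg,qasmu] add [nmn,wmeb,jsqkh] -> 10 lines: auab stu fft nmn wmeb jsqkh vzz ufntt iym yevp
Hunk 5: at line 4 remove [wmeb,jsqkh] add [rkwme] -> 9 lines: auab stu fft nmn rkwme vzz ufntt iym yevp
Hunk 6: at line 3 remove [rkwme] add [arghu,kpaoe] -> 10 lines: auab stu fft nmn arghu kpaoe vzz ufntt iym yevp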